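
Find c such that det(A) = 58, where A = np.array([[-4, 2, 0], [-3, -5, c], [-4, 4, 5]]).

-9

Expanding along the row containing c, det(A) is linear in c: det(A) = (8)·c + (130).
Set (8)·c + (130) = 58  ⇒  (8)·c = -72  ⇒  c = -9.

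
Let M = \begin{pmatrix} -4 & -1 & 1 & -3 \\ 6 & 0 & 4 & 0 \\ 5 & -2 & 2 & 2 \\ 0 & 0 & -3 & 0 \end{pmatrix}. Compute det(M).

det(M) = 144

Expand along row 4 (it has 3 zeros):
  − (-3) · M_43   where M_43 = det([-4 -1 -3; 6 0 0; 5 -2 2]) = 48
det = (-1)·(-3)·(48) = 144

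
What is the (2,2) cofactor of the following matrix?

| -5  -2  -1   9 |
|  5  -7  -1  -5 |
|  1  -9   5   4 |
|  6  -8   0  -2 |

-246

Delete row 2 and column 2; the remaining 3×3 submatrix is [-5 -1 9; 1 5 4; 6 0 -2].
Its determinant is -246.
The cofactor carries sign (−1)^(2+2) = +1, so C_{2,2} = +(-246) = -246.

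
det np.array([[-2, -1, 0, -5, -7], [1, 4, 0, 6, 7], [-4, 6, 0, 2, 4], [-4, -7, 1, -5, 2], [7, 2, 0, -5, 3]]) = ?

Expand along column 3 (it has 4 zeros):
  − (1) · M_43   where M_43 = det([-2 -1 -5 -7; 1 4 6 7; -4 6 2 4; 7 2 -5 3]) = -910
det = (-1)·(1)·(-910) = 910

The determinant is 910.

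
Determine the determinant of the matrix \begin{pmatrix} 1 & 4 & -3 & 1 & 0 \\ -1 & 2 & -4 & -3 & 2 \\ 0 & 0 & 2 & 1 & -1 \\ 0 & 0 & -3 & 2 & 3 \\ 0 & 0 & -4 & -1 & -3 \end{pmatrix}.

The matrix is block upper-triangular with a 2×2 block and a 3×3 block on the diagonal, so its determinant equals the product of the determinants of the diagonal blocks.
det of the 2×2 block = 6
det of the 3×3 block = -38
det = (6)·(-38) = -228

-228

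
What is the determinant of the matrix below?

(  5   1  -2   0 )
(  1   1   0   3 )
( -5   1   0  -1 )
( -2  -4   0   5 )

The determinant is -188.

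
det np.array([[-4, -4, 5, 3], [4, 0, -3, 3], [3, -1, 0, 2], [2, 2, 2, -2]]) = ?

The determinant is 112.

Expand along row 2 (it has 1 zero):
  − (4) · M_21   where M_21 = det([-4 5 3; -1 0 2; 2 2 -2]) = 20
  − (-3) · M_23   where M_23 = det([-4 -4 3; 3 -1 2; 2 2 -2]) = -8
  + (3) · M_24   where M_24 = det([-4 -4 5; 3 -1 0; 2 2 2]) = 72
det = (-1)·(4)·(20) + (-1)·(-3)·(-8) + (+1)·(3)·(72) = 112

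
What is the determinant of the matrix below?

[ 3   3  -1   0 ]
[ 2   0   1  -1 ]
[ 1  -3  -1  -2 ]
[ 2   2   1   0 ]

Expand along column 4 (it has 2 zeros):
  + (-1) · M_24   where M_24 = det([3 3 -1; 1 -3 -1; 2 2 1]) = -20
  − (-2) · M_34   where M_34 = det([3 3 -1; 2 0 1; 2 2 1]) = -10
det = (+1)·(-1)·(-20) + (-1)·(-2)·(-10) = 0

0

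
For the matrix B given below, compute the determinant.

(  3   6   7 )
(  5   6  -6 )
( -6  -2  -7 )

The determinant is 446.

Expand along row 1:
  + 3 · |6 -6; -2 -7| = 3·(-42 − 12) = -162
  − 6 · |5 -6; -6 -7| = −6·(-35 − 36) = 426
  + 7 · |5 6; -6 -2| = 7·(-10 − (-36)) = 182
Sum: (-162) + (426) + (182) = 446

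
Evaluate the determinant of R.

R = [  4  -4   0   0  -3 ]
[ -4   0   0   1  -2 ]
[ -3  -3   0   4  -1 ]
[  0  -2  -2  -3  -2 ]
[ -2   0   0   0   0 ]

Expand along row 5 (it has 4 zeros):
  + (-2) · M_51   where M_51 = det([-4 0 0 -3; 0 0 1 -2; -3 0 4 -1; -2 -2 -3 -2]) = 74
det = (+1)·(-2)·(74) = -148

-148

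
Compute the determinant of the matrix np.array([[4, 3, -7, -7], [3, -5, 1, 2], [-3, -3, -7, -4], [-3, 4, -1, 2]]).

1372

Expand along row 1:
  + (4) · M_11   where M_11 = det([-5 1 2; -3 -7 -4; 4 -1 2]) = 142
  − (3) · M_12   where M_12 = det([3 1 2; -3 -7 -4; -3 -1 2]) = -72
  + (-7) · M_13   where M_13 = det([3 -5 2; -3 -3 -4; -3 4 2]) = -102
  − (-7) · M_14   where M_14 = det([3 -5 1; -3 -3 -7; -3 4 -1]) = -18
det = (+1)·(4)·(142) + (-1)·(3)·(-72) + (+1)·(-7)·(-102) + (-1)·(-7)·(-18) = 1372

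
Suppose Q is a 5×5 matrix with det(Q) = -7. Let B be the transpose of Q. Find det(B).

|B| = -7

det(Qᵀ) = det(Q).
det(B) = (1)·(-7) = -7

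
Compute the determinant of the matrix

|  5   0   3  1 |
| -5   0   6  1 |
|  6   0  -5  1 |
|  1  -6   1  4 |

-462

Expand along column 2 (it has 3 zeros):
  + (-6) · M_42   where M_42 = det([5 3 1; -5 6 1; 6 -5 1]) = 77
det = (+1)·(-6)·(77) = -462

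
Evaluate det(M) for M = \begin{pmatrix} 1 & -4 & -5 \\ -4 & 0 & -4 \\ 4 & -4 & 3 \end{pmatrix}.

-80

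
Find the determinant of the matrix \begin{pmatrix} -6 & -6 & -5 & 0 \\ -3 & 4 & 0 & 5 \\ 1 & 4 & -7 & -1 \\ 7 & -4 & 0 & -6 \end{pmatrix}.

The determinant is 946.

Expand along column 3 (it has 2 zeros):
  + (-5) · M_13   where M_13 = det([-3 4 5; 1 4 -1; 7 -4 -6]) = -80
  + (-7) · M_33   where M_33 = det([-6 -6 0; -3 4 5; 7 -4 -6]) = -78
det = (+1)·(-5)·(-80) + (+1)·(-7)·(-78) = 946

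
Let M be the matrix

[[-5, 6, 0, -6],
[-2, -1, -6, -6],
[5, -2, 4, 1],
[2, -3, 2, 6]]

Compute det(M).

Expand along row 1 (it has 1 zero):
  + (-5) · M_11   where M_11 = det([-1 -6 -6; -2 4 1; -3 2 6]) = -124
  − (6) · M_12   where M_12 = det([-2 -6 -6; 5 4 1; 2 2 6]) = 112
  − (-6) · M_14   where M_14 = det([-2 -1 -6; 5 -2 4; 2 -3 2]) = 52
det = (+1)·(-5)·(-124) + (-1)·(6)·(112) + (-1)·(-6)·(52) = 260

260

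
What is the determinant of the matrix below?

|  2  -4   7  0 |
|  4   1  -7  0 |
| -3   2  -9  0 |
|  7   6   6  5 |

-705

Expand along column 4 (it has 3 zeros):
  + (5) · M_44   where M_44 = det([2 -4 7; 4 1 -7; -3 2 -9]) = -141
det = (+1)·(5)·(-141) = -705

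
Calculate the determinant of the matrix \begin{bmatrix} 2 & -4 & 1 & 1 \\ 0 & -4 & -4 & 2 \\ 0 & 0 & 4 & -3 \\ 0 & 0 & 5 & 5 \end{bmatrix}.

The matrix is block upper-triangular with a 2×2 block and a 2×2 block on the diagonal, so its determinant equals the product of the determinants of the diagonal blocks.
det of the 2×2 block = -8
det of the 2×2 block = 35
det = (-8)·(35) = -280

-280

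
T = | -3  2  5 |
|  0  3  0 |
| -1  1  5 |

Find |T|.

Expand along row 2:
  + 3 · |-3 5; -1 5| = 3·(-15 − (-5)) = -30

-30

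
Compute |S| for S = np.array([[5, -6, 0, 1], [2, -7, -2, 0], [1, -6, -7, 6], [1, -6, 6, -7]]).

The determinant is 390.

Expand along row 1 (it has 1 zero):
  + (5) · M_11   where M_11 = det([-7 -2 0; -6 -7 6; -6 6 -7]) = 65
  − (-6) · M_12   where M_12 = det([2 -2 0; 1 -7 6; 1 6 -7]) = 0
  − (1) · M_14   where M_14 = det([2 -7 -2; 1 -6 -7; 1 -6 6]) = -65
det = (+1)·(5)·(65) + (-1)·(-6)·(0) + (-1)·(1)·(-65) = 390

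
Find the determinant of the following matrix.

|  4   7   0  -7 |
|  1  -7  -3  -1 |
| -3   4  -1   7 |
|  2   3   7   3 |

1581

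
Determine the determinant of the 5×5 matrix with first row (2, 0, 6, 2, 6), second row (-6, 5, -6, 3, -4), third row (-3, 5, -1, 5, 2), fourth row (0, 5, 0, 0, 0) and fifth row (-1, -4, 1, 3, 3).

Expand along row 4 (it has 4 zeros):
  + (5) · M_42   where M_42 = det([2 6 2 6; -6 -6 3 -4; -3 -1 5 2; -1 1 3 3]) = 24
det = (+1)·(5)·(24) = 120

120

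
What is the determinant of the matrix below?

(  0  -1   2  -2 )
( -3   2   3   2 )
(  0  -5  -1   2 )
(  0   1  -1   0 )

The determinant is -30.

Expand along column 1 (it has 3 zeros):
  − (-3) · M_21   where M_21 = det([-1 2 -2; -5 -1 2; 1 -1 0]) = -10
det = (-1)·(-3)·(-10) = -30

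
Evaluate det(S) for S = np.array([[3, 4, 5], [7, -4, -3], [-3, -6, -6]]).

-48

Expand along column 1:
  + 3 · |-4 -3; -6 -6| = 3·(24 − 18) = 18
  − 7 · |4 5; -6 -6| = −7·(-24 − (-30)) = -42
  + (-3) · |4 5; -4 -3| = (-3)·(-12 − (-20)) = -24
Sum: (18) + (-42) + (-24) = -48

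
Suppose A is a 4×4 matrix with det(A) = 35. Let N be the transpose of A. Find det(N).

det(Aᵀ) = det(A).
det(N) = (1)·(35) = 35

|N| = 35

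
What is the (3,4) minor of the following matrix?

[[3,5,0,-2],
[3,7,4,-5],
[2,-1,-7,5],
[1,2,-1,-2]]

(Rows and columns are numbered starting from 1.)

Delete row 3 and column 4; the remaining 3×3 submatrix is [3 5 0; 3 7 4; 1 2 -1].
Its determinant is -10.

-10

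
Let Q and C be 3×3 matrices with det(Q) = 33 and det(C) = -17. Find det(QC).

det(QC) = -561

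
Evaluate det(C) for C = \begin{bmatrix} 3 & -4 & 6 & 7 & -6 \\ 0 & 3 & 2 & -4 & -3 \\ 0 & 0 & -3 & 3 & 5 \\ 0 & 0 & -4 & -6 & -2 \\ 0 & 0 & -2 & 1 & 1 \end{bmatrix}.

C is block upper-triangular with a 2×2 block and a 3×3 block on the diagonal, so its determinant equals the product of the determinants of the diagonal blocks.
det of the 2×2 block = 9
det of the 3×3 block = -44
det = (9)·(-44) = -396

|C| = -396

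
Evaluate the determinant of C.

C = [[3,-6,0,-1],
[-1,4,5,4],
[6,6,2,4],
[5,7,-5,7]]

Expand along row 1 (it has 1 zero):
  + (3) · M_11   where M_11 = det([4 5 4; 6 2 4; 7 -5 7]) = -110
  − (-6) · M_12   where M_12 = det([-1 5 4; 6 2 4; 5 -5 7]) = -304
  − (-1) · M_14   where M_14 = det([-1 4 5; 6 6 2; 5 7 -5]) = 264
det = (+1)·(3)·(-110) + (-1)·(-6)·(-304) + (-1)·(-1)·(264) = -1890

|C| = -1890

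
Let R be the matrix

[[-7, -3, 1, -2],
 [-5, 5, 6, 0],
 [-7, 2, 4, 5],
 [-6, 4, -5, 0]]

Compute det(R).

det(R) = -3202

Expand along column 4 (it has 2 zeros):
  − (-2) · M_14   where M_14 = det([-5 5 6; -7 2 4; -6 4 -5]) = -261
  − (5) · M_34   where M_34 = det([-7 -3 1; -5 5 6; -6 4 -5]) = 536
det = (-1)·(-2)·(-261) + (-1)·(5)·(536) = -3202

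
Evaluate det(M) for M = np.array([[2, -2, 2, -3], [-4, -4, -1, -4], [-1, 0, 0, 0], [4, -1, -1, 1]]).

Expand along row 3 (it has 3 zeros):
  + (-1) · M_31   where M_31 = det([-2 2 -3; -4 -1 -4; -1 -1 1]) = 17
det = (+1)·(-1)·(17) = -17

det(M) = -17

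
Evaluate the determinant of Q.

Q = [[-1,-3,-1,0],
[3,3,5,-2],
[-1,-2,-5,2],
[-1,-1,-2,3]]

det(Q) = -48

Expand along row 1 (it has 1 zero):
  + (-1) · M_11   where M_11 = det([3 5 -2; -2 -5 2; -1 -2 3]) = -11
  − (-3) · M_12   where M_12 = det([3 5 -2; -1 -5 2; -1 -2 3]) = -22
  + (-1) · M_13   where M_13 = det([3 3 -2; -1 -2 2; -1 -1 3]) = -7
det = (+1)·(-1)·(-11) + (-1)·(-3)·(-22) + (+1)·(-1)·(-7) = -48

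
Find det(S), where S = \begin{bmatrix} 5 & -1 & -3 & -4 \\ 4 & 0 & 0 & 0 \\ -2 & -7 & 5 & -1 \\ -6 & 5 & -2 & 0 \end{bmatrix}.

Expand along row 2 (it has 3 zeros):
  − (4) · M_21   where M_21 = det([-1 -3 -4; -7 5 -1; 5 -2 0]) = 61
det = (-1)·(4)·(61) = -244

|S| = -244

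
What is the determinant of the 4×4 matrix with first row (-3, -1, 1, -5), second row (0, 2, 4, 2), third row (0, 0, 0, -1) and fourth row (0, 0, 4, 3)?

-24

Expand along row 3 (it has 3 zeros):
  − (-1) · M_34   where M_34 = det([-3 -1 1; 0 2 4; 0 0 4]) = -24
det = (-1)·(-1)·(-24) = -24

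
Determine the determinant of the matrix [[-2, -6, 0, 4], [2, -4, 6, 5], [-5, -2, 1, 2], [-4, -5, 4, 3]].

-378

Expand along row 1 (it has 1 zero):
  + (-2) · M_11   where M_11 = det([-4 6 5; -2 1 2; -5 4 3]) = -19
  − (-6) · M_12   where M_12 = det([2 6 5; -5 1 2; -4 4 3]) = -48
  − (4) · M_14   where M_14 = det([2 -4 6; -5 -2 1; -4 -5 4]) = 32
det = (+1)·(-2)·(-19) + (-1)·(-6)·(-48) + (-1)·(4)·(32) = -378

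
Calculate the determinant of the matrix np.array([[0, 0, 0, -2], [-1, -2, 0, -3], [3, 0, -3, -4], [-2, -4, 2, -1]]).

24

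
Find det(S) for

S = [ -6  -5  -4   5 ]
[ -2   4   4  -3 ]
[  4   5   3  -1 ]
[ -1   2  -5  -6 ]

-1071

Expand along row 1:
  + (-6) · M_11   where M_11 = det([4 4 -3; 5 3 -1; 2 -5 -6]) = 113
  − (-5) · M_12   where M_12 = det([-2 4 -3; 4 3 -1; -1 -5 -6]) = 197
  + (-4) · M_13   where M_13 = det([-2 4 -3; 4 5 -1; -1 2 -6]) = 117
  − (5) · M_14   where M_14 = det([-2 4 4; 4 5 3; -1 2 -5]) = 182
det = (+1)·(-6)·(113) + (-1)·(-5)·(197) + (+1)·(-4)·(117) + (-1)·(5)·(182) = -1071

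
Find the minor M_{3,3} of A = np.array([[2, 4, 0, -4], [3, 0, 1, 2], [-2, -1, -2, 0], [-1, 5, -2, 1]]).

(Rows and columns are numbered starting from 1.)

The minor is -100.

Delete row 3 and column 3; the remaining 3×3 submatrix is [2 4 -4; 3 0 2; -1 5 1].
Its determinant is -100.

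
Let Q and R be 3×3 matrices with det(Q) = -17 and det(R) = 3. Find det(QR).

det(QR) = -51

det(QR) = det(Q)·det(R) = (-17)·(3) = -51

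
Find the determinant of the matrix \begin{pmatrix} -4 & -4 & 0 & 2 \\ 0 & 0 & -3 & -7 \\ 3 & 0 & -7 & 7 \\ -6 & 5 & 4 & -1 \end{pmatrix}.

Expand along row 2 (it has 2 zeros):
  − (-3) · M_23   where M_23 = det([-4 -4 2; 3 0 7; -6 5 -1]) = 326
  + (-7) · M_24   where M_24 = det([-4 -4 0; 3 0 -7; -6 5 4]) = -260
det = (-1)·(-3)·(326) + (+1)·(-7)·(-260) = 2798

2798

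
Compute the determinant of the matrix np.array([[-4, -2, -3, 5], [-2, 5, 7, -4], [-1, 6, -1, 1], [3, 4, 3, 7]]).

Expand along row 1:
  + (-4) · M_11   where M_11 = det([5 7 -4; 6 -1 1; 4 3 7]) = -404
  − (-2) · M_12   where M_12 = det([-2 7 -4; -1 -1 1; 3 3 7]) = 90
  + (-3) · M_13   where M_13 = det([-2 5 -4; -1 6 1; 3 4 7]) = 62
  − (5) · M_14   where M_14 = det([-2 5 7; -1 6 -1; 3 4 3]) = -198
det = (+1)·(-4)·(-404) + (-1)·(-2)·(90) + (+1)·(-3)·(62) + (-1)·(5)·(-198) = 2600

The determinant is 2600.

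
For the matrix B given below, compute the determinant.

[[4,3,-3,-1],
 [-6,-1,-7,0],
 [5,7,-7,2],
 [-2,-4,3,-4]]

The determinant is -143.

Expand along row 2 (it has 1 zero):
  − (-6) · M_21   where M_21 = det([3 -3 -1; 7 -7 2; -4 3 -4]) = 13
  + (-1) · M_22   where M_22 = det([4 -3 -1; 5 -7 2; -2 3 -4]) = 39
  − (-7) · M_23   where M_23 = det([4 3 -1; 5 7 2; -2 -4 -4]) = -26
det = (-1)·(-6)·(13) + (+1)·(-1)·(39) + (-1)·(-7)·(-26) = -143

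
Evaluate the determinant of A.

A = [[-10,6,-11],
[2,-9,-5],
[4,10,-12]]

-2172

Expand along column 1:
  + (-10) · |-9 -5; 10 -12| = (-10)·(108 − (-50)) = -1580
  − 2 · |6 -11; 10 -12| = −2·(-72 − (-110)) = -76
  + 4 · |6 -11; -9 -5| = 4·(-30 − 99) = -516
Sum: (-1580) + (-76) + (-516) = -2172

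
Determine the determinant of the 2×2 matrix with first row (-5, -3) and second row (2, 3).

The determinant is -9.

det = (-5)·3 − (-3)·2 = -15 − (-6) = -9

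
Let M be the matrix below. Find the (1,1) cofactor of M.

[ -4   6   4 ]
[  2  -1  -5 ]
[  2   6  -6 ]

Delete row 1 and column 1; the remaining 2×2 submatrix is [-1 -5; 6 -6].
Its determinant is (-1)·(-6) − (-5)·6 = 36.
The cofactor carries sign (−1)^(1+1) = +1, so C_{1,1} = +(36) = 36.

36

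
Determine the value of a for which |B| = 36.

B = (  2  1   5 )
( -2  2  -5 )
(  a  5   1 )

-2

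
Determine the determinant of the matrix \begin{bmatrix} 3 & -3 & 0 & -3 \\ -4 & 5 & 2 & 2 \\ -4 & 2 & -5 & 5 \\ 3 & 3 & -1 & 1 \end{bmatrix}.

Expand along row 1 (it has 1 zero):
  + (3) · M_11   where M_11 = det([5 2 2; 2 -5 5; 3 -1 1]) = 52
  − (-3) · M_12   where M_12 = det([-4 2 2; -4 -5 5; 3 -1 1]) = 76
  − (-3) · M_14   where M_14 = det([-4 5 2; -4 2 -5; 3 3 -1]) = -183
det = (+1)·(3)·(52) + (-1)·(-3)·(76) + (-1)·(-3)·(-183) = -165

-165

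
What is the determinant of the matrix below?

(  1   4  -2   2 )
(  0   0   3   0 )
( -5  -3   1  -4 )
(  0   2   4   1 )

Expand along row 2 (it has 3 zeros):
  − (3) · M_23   where M_23 = det([1 4 2; -5 -3 -4; 0 2 1]) = 5
det = (-1)·(3)·(5) = -15

-15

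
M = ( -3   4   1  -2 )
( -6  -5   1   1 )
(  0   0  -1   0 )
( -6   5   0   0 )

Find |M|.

-111

Expand along row 3 (it has 3 zeros):
  + (-1) · M_33   where M_33 = det([-3 4 -2; -6 -5 1; -6 5 0]) = 111
det = (+1)·(-1)·(111) = -111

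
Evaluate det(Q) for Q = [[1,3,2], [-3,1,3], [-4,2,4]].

Expand along row 1:
  + 1 · |1 3; 2 4| = 1·(4 − 6) = -2
  − 3 · |-3 3; -4 4| = −3·(-12 − (-12)) = 0
  + 2 · |-3 1; -4 2| = 2·(-6 − (-4)) = -4
Sum: (-2) + (0) + (-4) = -6

-6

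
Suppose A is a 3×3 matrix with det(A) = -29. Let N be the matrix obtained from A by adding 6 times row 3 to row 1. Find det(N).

Adding a multiple of one row to another leaves the determinant unchanged.
det(N) = (1)·(-29) = -29

-29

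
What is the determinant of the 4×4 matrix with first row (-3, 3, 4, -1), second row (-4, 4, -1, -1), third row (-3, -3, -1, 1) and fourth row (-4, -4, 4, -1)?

-234

Expand along row 1:
  + (-3) · M_11   where M_11 = det([4 -1 -1; -3 -1 1; -4 4 -1]) = 11
  − (3) · M_12   where M_12 = det([-4 -1 -1; -3 -1 1; -4 4 -1]) = 35
  + (4) · M_13   where M_13 = det([-4 4 -1; -3 -3 1; -4 -4 -1]) = -56
  − (-1) · M_14   where M_14 = det([-4 4 -1; -3 -3 -1; -4 -4 4]) = 128
det = (+1)·(-3)·(11) + (-1)·(3)·(35) + (+1)·(4)·(-56) + (-1)·(-1)·(128) = -234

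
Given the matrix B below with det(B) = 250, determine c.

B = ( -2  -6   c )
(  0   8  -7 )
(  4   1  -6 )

Expanding along the column containing c, det(B) is linear in c: det(B) = (-32)·c + (250).
Set (-32)·c + (250) = 250  ⇒  (-32)·c = 0  ⇒  c = 0.

0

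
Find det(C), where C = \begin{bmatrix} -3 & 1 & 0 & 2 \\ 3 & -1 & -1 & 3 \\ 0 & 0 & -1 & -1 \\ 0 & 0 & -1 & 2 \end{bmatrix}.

The determinant is 0.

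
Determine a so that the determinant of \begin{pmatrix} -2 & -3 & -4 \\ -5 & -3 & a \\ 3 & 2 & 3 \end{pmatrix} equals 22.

a = -9

Expanding along the column containing a, det(M) is linear in a: det(M) = (-5)·a + (-23).
Set (-5)·a + (-23) = 22  ⇒  (-5)·a = 45  ⇒  a = -9.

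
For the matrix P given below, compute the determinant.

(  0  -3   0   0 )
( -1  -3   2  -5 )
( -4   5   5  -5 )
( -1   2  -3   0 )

The determinant is -180.

Expand along row 1 (it has 3 zeros):
  − (-3) · M_12   where M_12 = det([-1 2 -5; -4 5 -5; -1 -3 0]) = -60
det = (-1)·(-3)·(-60) = -180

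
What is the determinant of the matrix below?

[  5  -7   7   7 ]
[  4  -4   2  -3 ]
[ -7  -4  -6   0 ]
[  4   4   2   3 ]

Expand along row 3 (it has 1 zero):
  + (-7) · M_31   where M_31 = det([-7 7 7; -4 2 -3; 4 2 3]) = -196
  − (-4) · M_32   where M_32 = det([5 7 7; 4 2 -3; 4 2 3]) = -108
  + (-6) · M_33   where M_33 = det([5 -7 7; 4 -4 -3; 4 4 3]) = 392
det = (+1)·(-7)·(-196) + (-1)·(-4)·(-108) + (+1)·(-6)·(392) = -1412

-1412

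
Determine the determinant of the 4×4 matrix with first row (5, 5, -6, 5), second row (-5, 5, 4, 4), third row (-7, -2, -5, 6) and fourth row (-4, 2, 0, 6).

-1322

Expand along row 4 (it has 1 zero):
  − (-4) · M_41   where M_41 = det([5 -6 5; 5 4 4; -2 -5 6]) = 363
  + (2) · M_42   where M_42 = det([5 -6 5; -5 4 4; -7 -5 6]) = 473
  + (6) · M_44   where M_44 = det([5 5 -6; -5 5 4; -7 -2 -5]) = -620
det = (-1)·(-4)·(363) + (+1)·(2)·(473) + (+1)·(6)·(-620) = -1322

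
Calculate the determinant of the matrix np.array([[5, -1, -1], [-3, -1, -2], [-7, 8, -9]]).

Expand along row 1:
  + 5 · |-1 -2; 8 -9| = 5·(9 − (-16)) = 125
  − (-1) · |-3 -2; -7 -9| = −(-1)·(27 − 14) = 13
  + (-1) · |-3 -1; -7 8| = (-1)·(-24 − 7) = 31
Sum: (125) + (13) + (31) = 169

The determinant is 169.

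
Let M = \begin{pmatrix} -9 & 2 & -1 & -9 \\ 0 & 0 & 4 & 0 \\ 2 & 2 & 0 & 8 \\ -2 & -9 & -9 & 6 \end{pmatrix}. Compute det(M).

Expand along row 2 (it has 3 zeros):
  − (4) · M_23   where M_23 = det([-9 2 -9; 2 2 8; -2 -9 6]) = -686
det = (-1)·(4)·(-686) = 2744

The determinant is 2744.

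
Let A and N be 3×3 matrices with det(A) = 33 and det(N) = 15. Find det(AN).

|AN| = 495

det(AN) = det(A)·det(N) = (33)·(15) = 495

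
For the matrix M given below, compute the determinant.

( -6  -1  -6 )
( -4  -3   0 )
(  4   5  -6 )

det(M) = -36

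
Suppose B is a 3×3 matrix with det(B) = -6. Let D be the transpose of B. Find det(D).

-6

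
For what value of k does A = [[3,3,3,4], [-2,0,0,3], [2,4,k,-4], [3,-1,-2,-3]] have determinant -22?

k = 6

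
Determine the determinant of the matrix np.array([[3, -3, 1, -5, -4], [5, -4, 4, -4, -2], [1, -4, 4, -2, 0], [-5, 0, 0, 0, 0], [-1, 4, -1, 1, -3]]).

220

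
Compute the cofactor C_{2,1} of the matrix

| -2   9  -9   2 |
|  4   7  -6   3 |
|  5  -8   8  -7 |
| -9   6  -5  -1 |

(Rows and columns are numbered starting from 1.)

-47

Delete row 2 and column 1; the remaining 3×3 submatrix is [9 -9 2; -8 8 -7; 6 -5 -1].
Its determinant is 47.
The cofactor carries sign (−1)^(2+1) = −1, so C_{2,1} = −(47) = -47.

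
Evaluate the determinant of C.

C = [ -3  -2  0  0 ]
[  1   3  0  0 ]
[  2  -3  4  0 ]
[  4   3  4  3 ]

-84

C is block lower-triangular with a 2×2 block and a 2×2 block on the diagonal, so its determinant equals the product of the determinants of the diagonal blocks.
det of the 2×2 block = -7
det of the 2×2 block = 12
det = (-7)·(12) = -84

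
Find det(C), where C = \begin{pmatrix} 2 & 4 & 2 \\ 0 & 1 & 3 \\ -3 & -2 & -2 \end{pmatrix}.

-22

Expand along row 2:
  + 1 · |2 2; -3 -2| = 1·(-4 − (-6)) = 2
  − 3 · |2 4; -3 -2| = −3·(-4 − (-12)) = -24
Sum: (2) + (-24) = -22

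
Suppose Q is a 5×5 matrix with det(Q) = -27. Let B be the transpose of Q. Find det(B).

-27

det(Qᵀ) = det(Q).
det(B) = (1)·(-27) = -27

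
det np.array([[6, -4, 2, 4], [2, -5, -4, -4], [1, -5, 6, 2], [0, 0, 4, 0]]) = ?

Expand along row 4 (it has 3 zeros):
  − (4) · M_43   where M_43 = det([6 -4 4; 2 -5 -4; 1 -5 2]) = -168
det = (-1)·(4)·(-168) = 672

The determinant is 672.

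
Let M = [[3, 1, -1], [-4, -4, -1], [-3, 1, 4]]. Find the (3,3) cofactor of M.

-8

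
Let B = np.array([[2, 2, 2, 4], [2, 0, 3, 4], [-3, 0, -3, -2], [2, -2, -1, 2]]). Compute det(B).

Expand along column 2 (it has 2 zeros):
  − (2) · M_12   where M_12 = det([2 3 4; -3 -3 -2; 2 -1 2]) = 26
  + (-2) · M_42   where M_42 = det([2 2 4; 2 3 4; -3 -3 -2]) = 8
det = (-1)·(2)·(26) + (+1)·(-2)·(8) = -68

-68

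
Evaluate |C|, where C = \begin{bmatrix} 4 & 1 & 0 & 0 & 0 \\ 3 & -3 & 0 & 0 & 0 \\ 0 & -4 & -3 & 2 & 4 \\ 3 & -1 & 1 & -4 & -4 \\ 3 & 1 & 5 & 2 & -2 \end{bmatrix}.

C is block lower-triangular with a 2×2 block and a 3×3 block on the diagonal, so its determinant equals the product of the determinants of the diagonal blocks.
det of the 2×2 block = -15
det of the 3×3 block = 4
det = (-15)·(4) = -60

|C| = -60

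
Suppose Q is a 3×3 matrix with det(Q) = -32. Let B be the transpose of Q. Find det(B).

det(Qᵀ) = det(Q).
det(B) = (1)·(-32) = -32

-32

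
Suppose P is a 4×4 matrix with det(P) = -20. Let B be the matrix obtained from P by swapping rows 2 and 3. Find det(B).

det(B) = 20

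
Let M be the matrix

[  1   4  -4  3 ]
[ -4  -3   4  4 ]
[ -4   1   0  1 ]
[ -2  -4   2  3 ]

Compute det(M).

-254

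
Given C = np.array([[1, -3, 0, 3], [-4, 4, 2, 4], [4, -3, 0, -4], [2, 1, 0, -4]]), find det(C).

Expand along column 3 (it has 3 zeros):
  − (2) · M_23   where M_23 = det([1 -3 3; 4 -3 -4; 2 1 -4]) = 22
det = (-1)·(2)·(22) = -44

-44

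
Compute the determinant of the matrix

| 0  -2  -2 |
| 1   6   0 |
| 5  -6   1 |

74

Expand along column 1:
  − 1 · |-2 -2; -6 1| = −1·(-2 − 12) = 14
  + 5 · |-2 -2; 6 0| = 5·(0 − (-12)) = 60
Sum: (14) + (60) = 74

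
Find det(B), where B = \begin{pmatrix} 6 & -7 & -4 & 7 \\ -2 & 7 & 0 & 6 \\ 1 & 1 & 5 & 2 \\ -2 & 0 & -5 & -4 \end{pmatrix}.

-155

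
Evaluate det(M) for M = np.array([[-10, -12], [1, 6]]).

det(M) = -48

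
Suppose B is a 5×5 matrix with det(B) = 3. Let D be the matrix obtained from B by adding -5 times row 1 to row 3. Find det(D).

3

Adding a multiple of one row to another leaves the determinant unchanged.
det(D) = (1)·(3) = 3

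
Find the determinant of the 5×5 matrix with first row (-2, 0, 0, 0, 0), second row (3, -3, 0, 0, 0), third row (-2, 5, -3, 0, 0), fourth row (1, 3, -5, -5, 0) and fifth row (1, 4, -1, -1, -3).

The matrix is lower triangular, so the determinant is the product of the diagonal entries:
det = (-2) · (-3) · (-3) · (-5) · (-3) = -270

The determinant is -270.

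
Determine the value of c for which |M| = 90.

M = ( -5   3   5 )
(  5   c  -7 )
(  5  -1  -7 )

Expanding along the column containing c, det(M) is linear in c: det(M) = (10)·c + (10).
Set (10)·c + (10) = 90  ⇒  (10)·c = 80  ⇒  c = 8.

c = 8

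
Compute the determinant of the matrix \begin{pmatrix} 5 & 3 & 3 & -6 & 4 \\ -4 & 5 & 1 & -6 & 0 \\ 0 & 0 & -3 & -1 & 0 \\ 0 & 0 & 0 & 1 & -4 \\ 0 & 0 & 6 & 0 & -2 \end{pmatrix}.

The determinant is 1110.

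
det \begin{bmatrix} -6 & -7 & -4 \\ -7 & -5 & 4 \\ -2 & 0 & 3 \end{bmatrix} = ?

Expand along row 3:
  + (-2) · |-7 -4; -5 4| = (-2)·(-28 − 20) = 96
  + 3 · |-6 -7; -7 -5| = 3·(30 − 49) = -57
Sum: (96) + (-57) = 39

39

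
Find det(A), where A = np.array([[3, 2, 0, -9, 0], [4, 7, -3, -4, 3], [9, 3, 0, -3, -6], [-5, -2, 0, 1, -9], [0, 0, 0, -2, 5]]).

Expand along column 3 (it has 4 zeros):
  − (-3) · M_23   where M_23 = det([3 2 -9 0; 9 3 -3 -6; -5 -2 1 -9; 0 0 -2 5]) = 360
det = (-1)·(-3)·(360) = 1080

1080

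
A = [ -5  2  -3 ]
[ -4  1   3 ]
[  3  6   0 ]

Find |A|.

189

Expand along column 3:
  + (-3) · |-4 1; 3 6| = (-3)·(-24 − 3) = 81
  − 3 · |-5 2; 3 6| = −3·(-30 − 6) = 108
Sum: (81) + (108) = 189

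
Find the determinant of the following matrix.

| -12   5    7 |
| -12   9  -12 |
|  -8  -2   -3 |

1584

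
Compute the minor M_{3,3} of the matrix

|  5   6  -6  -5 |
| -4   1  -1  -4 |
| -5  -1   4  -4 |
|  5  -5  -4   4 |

The minor is -179.

Delete row 3 and column 3; the remaining 3×3 submatrix is [5 6 -5; -4 1 -4; 5 -5 4].
Its determinant is -179.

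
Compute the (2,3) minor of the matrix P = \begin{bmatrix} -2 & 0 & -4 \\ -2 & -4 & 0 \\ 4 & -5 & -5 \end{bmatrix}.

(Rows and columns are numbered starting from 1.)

Delete row 2 and column 3; the remaining 2×2 submatrix is [-2 0; 4 -5].
Its determinant is (-2)·(-5) − 0·4 = 10.

10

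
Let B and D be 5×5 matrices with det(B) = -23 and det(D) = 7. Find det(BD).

-161

det(BD) = det(B)·det(D) = (-23)·(7) = -161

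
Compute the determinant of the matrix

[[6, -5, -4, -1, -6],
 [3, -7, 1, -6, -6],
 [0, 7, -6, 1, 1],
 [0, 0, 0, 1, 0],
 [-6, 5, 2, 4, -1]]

The determinant is -54.

Expand along row 4 (it has 4 zeros):
  + (1) · M_44   where M_44 = det([6 -5 -4 -6; 3 -7 1 -6; 0 7 -6 1; -6 5 2 -1]) = -54
det = (+1)·(1)·(-54) = -54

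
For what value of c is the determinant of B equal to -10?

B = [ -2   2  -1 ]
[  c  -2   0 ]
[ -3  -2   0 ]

Expanding along the row containing c, det(B) is linear in c: det(B) = (2)·c + (6).
Set (2)·c + (6) = -10  ⇒  (2)·c = -16  ⇒  c = -8.

-8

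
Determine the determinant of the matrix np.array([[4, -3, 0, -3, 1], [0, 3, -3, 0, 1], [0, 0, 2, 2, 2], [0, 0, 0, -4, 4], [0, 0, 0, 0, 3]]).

-288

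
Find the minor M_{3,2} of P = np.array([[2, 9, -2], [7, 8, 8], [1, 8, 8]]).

30

Delete row 3 and column 2; the remaining 2×2 submatrix is [2 -2; 7 8].
Its determinant is 2·8 − (-2)·7 = 30.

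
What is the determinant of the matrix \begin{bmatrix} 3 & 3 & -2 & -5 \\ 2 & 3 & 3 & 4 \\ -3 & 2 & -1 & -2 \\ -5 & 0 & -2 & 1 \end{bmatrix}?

Expand along row 4 (it has 1 zero):
  − (-5) · M_41   where M_41 = det([3 -2 -5; 3 3 4; 2 -1 -2]) = 11
  − (-2) · M_43   where M_43 = det([3 3 -5; 2 3 4; -3 2 -2]) = -131
  + (1) · M_44   where M_44 = det([3 3 -2; 2 3 3; -3 2 -1]) = -74
det = (-1)·(-5)·(11) + (-1)·(-2)·(-131) + (+1)·(1)·(-74) = -281

-281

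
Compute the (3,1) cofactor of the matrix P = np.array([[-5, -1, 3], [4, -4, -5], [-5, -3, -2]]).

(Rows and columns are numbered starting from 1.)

The cofactor is 17.

Delete row 3 and column 1; the remaining 2×2 submatrix is [-1 3; -4 -5].
Its determinant is (-1)·(-5) − 3·(-4) = 17.
The cofactor carries sign (−1)^(3+1) = +1, so C_{3,1} = +(17) = 17.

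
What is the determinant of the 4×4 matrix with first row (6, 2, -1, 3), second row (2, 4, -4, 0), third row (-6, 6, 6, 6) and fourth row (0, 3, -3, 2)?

Expand along row 2 (it has 1 zero):
  − (2) · M_21   where M_21 = det([2 -1 3; 6 6 6; 3 -3 2]) = -54
  + (4) · M_22   where M_22 = det([6 -1 3; -6 6 6; 0 -3 2]) = 222
  − (-4) · M_23   where M_23 = det([6 2 3; -6 6 6; 0 3 2]) = -66
det = (-1)·(2)·(-54) + (+1)·(4)·(222) + (-1)·(-4)·(-66) = 732

732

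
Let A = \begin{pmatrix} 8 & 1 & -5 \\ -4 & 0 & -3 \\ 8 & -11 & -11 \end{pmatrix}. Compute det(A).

Expand along row 2:
  − (-4) · |1 -5; -11 -11| = −(-4)·(-11 − 55) = -264
  − (-3) · |8 1; 8 -11| = −(-3)·(-88 − 8) = -288
Sum: (-264) + (-288) = -552

|A| = -552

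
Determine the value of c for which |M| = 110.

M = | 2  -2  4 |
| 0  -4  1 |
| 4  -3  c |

Expanding along the row containing c, det(M) is linear in c: det(M) = (-8)·c + (62).
Set (-8)·c + (62) = 110  ⇒  (-8)·c = 48  ⇒  c = -6.

-6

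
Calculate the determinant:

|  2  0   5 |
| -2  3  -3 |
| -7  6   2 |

Expand along row 1:
  + 2 · |3 -3; 6 2| = 2·(6 − (-18)) = 48
  + 5 · |-2 3; -7 6| = 5·(-12 − (-21)) = 45
Sum: (48) + (45) = 93

93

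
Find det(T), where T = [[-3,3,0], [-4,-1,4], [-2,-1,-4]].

-96

Expand along row 1:
  + (-3) · |-1 4; -1 -4| = (-3)·(4 − (-4)) = -24
  − 3 · |-4 4; -2 -4| = −3·(16 − (-8)) = -72
Sum: (-24) + (-72) = -96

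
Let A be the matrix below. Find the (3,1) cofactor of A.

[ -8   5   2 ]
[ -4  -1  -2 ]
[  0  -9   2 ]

Delete row 3 and column 1; the remaining 2×2 submatrix is [5 2; -1 -2].
Its determinant is 5·(-2) − 2·(-1) = -8.
The cofactor carries sign (−1)^(3+1) = +1, so C_{3,1} = +(-8) = -8.

-8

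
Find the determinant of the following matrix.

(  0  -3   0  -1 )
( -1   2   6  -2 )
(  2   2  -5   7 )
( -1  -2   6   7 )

Expand along row 1 (it has 2 zeros):
  − (-3) · M_12   where M_12 = det([-1 6 -2; 2 -5 7; -1 6 7]) = -63
  − (-1) · M_14   where M_14 = det([-1 2 6; 2 2 -5; -1 -2 6]) = -28
det = (-1)·(-3)·(-63) + (-1)·(-1)·(-28) = -217

-217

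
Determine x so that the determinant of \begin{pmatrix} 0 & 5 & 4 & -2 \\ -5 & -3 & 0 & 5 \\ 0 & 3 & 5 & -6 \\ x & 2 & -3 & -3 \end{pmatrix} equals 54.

x = 7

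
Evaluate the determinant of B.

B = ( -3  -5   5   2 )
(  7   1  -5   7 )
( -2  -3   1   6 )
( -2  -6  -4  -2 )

The determinant is 1874.

Expand along row 1:
  + (-3) · M_11   where M_11 = det([1 -5 7; -3 1 6; -6 -4 -2]) = 358
  − (-5) · M_12   where M_12 = det([7 -5 7; -2 1 6; -2 -4 -2]) = 304
  + (5) · M_13   where M_13 = det([7 1 7; -2 -3 6; -2 -6 -2]) = 320
  − (2) · M_14   where M_14 = det([7 1 -5; -2 -3 1; -2 -6 -4]) = 86
det = (+1)·(-3)·(358) + (-1)·(-5)·(304) + (+1)·(5)·(320) + (-1)·(2)·(86) = 1874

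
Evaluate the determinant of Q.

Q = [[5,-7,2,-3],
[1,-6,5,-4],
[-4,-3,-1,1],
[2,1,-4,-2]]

Expand along row 1:
  + (5) · M_11   where M_11 = det([-6 5 -4; -3 -1 1; 1 -4 -2]) = -113
  − (-7) · M_12   where M_12 = det([1 5 -4; -4 -1 1; 2 -4 -2]) = -96
  + (2) · M_13   where M_13 = det([1 -6 -4; -4 -3 1; 2 1 -2]) = 33
  − (-3) · M_14   where M_14 = det([1 -6 5; -4 -3 -1; 2 1 -4]) = 131
det = (+1)·(5)·(-113) + (-1)·(-7)·(-96) + (+1)·(2)·(33) + (-1)·(-3)·(131) = -778

-778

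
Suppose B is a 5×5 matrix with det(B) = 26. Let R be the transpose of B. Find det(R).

det(Bᵀ) = det(B).
det(R) = (1)·(26) = 26

det(R) = 26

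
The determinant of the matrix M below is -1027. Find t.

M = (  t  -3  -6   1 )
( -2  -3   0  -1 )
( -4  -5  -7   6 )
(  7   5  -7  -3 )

Expanding along the column containing t, det(M) is linear in t: det(M) = (-259)·t + (-250).
Set (-259)·t + (-250) = -1027  ⇒  (-259)·t = -777  ⇒  t = 3.

t = 3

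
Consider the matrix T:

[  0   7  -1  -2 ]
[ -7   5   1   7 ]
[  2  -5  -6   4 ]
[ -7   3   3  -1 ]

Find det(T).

|T| = 2196

Expand along row 1 (it has 1 zero):
  − (7) · M_12   where M_12 = det([-7 1 7; 2 -6 4; -7 3 -1]) = -236
  + (-1) · M_13   where M_13 = det([-7 5 7; 2 -5 4; -7 3 -1]) = -284
  − (-2) · M_14   where M_14 = det([-7 5 1; 2 -5 -6; -7 3 3]) = 130
det = (-1)·(7)·(-236) + (+1)·(-1)·(-284) + (-1)·(-2)·(130) = 2196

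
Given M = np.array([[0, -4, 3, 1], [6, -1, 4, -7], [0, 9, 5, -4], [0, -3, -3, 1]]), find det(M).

Expand along column 1 (it has 3 zeros):
  − (6) · M_21   where M_21 = det([-4 3 1; 9 5 -4; -3 -3 1]) = 25
det = (-1)·(6)·(25) = -150

-150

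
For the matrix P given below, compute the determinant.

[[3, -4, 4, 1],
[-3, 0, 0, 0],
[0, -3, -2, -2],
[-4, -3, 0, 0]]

Expand along row 2 (it has 3 zeros):
  − (-3) · M_21   where M_21 = det([-4 4 1; -3 -2 -2; -3 0 0]) = 18
det = (-1)·(-3)·(18) = 54

The determinant is 54.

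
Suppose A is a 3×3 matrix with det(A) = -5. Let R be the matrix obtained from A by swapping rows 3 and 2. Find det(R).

5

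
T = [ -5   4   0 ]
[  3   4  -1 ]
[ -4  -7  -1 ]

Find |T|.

|T| = 83

Expand along column 3:
  − (-1) · |-5 4; -4 -7| = −(-1)·(35 − (-16)) = 51
  + (-1) · |-5 4; 3 4| = (-1)·(-20 − 12) = 32
Sum: (51) + (32) = 83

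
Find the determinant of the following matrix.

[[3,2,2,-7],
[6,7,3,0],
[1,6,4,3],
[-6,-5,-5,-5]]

The determinant is -894.

Expand along row 2 (it has 1 zero):
  − (6) · M_21   where M_21 = det([2 2 -7; 6 4 3; -5 -5 -5]) = 90
  + (7) · M_22   where M_22 = det([3 2 -7; 1 4 3; -6 -5 -5]) = -174
  − (3) · M_23   where M_23 = det([3 2 -7; 1 6 3; -6 -5 -5]) = -288
det = (-1)·(6)·(90) + (+1)·(7)·(-174) + (-1)·(3)·(-288) = -894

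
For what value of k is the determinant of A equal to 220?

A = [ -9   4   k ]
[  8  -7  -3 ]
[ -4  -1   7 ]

2

Expanding along the row containing k, det(A) is linear in k: det(A) = (-36)·k + (292).
Set (-36)·k + (292) = 220  ⇒  (-36)·k = -72  ⇒  k = 2.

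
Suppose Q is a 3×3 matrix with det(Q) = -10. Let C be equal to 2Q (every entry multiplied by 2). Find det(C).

-80

For a 3×3 matrix, det(2Q) = 2^3·det(Q) = 8·det(Q).
det(C) = (8)·(-10) = -80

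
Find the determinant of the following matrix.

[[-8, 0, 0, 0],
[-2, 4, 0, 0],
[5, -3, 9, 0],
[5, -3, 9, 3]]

The matrix is lower triangular, so the determinant is the product of the diagonal entries:
det = (-8) · (4) · (9) · (3) = -864

-864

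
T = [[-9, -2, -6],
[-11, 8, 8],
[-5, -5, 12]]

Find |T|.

det(T) = -1978

Expand along row 1:
  + (-9) · |8 8; -5 12| = (-9)·(96 − (-40)) = -1224
  − (-2) · |-11 8; -5 12| = −(-2)·(-132 − (-40)) = -184
  + (-6) · |-11 8; -5 -5| = (-6)·(55 − (-40)) = -570
Sum: (-1224) + (-184) + (-570) = -1978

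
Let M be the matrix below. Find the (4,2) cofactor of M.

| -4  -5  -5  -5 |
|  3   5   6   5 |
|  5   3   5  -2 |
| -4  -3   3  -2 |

The cofactor is 68.

Delete row 4 and column 2; the remaining 3×3 submatrix is [-4 -5 -5; 3 6 5; 5 5 -2].
Its determinant is 68.
The cofactor carries sign (−1)^(4+2) = +1, so C_{4,2} = +(68) = 68.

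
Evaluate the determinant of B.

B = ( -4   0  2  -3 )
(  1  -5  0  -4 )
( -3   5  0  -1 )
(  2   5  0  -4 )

Expand along column 3 (it has 3 zeros):
  + (2) · M_13   where M_13 = det([1 -5 -4; -3 5 -1; 2 5 -4]) = 155
det = (+1)·(2)·(155) = 310

det(B) = 310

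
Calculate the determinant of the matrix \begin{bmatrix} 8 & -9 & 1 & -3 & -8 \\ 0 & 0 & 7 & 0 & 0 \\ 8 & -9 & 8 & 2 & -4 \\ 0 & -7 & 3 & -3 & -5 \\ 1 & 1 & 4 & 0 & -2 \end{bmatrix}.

The determinant is 4095.

Expand along row 2 (it has 4 zeros):
  − (7) · M_23   where M_23 = det([8 -9 -3 -8; 8 -9 2 -4; 0 -7 -3 -5; 1 1 0 -2]) = -585
det = (-1)·(7)·(-585) = 4095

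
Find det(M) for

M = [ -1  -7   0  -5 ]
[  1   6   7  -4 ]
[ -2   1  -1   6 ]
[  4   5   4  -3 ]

det(M) = 453

Expand along row 1 (it has 1 zero):
  + (-1) · M_11   where M_11 = det([6 7 -4; 1 -1 6; 5 4 -3]) = 69
  − (-7) · M_12   where M_12 = det([1 7 -4; -2 -1 6; 4 4 -3]) = 121
  − (-5) · M_14   where M_14 = det([1 6 7; -2 1 -1; 4 5 4]) = -65
det = (+1)·(-1)·(69) + (-1)·(-7)·(121) + (-1)·(-5)·(-65) = 453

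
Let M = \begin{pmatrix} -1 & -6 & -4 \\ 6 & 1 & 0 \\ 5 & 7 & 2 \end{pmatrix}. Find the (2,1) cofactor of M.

Delete row 2 and column 1; the remaining 2×2 submatrix is [-6 -4; 7 2].
Its determinant is (-6)·2 − (-4)·7 = 16.
The cofactor carries sign (−1)^(2+1) = −1, so C_{2,1} = −(16) = -16.

-16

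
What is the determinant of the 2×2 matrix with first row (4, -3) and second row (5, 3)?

27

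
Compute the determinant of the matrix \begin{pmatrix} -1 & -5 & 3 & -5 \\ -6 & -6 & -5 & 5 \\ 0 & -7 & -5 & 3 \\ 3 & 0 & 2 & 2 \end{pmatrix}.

Expand along row 3 (it has 1 zero):
  − (-7) · M_32   where M_32 = det([-1 3 -5; -6 -5 5; 3 2 2]) = 86
  + (-5) · M_33   where M_33 = det([-1 -5 -5; -6 -6 5; 3 0 2]) = -213
  − (3) · M_34   where M_34 = det([-1 -5 3; -6 -6 -5; 3 0 2]) = 81
det = (-1)·(-7)·(86) + (+1)·(-5)·(-213) + (-1)·(3)·(81) = 1424

1424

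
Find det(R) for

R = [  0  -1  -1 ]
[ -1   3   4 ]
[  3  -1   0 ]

Expand along column 1:
  − (-1) · |-1 -1; -1 0| = −(-1)·(0 − 1) = -1
  + 3 · |-1 -1; 3 4| = 3·(-4 − (-3)) = -3
Sum: (-1) + (-3) = -4

|R| = -4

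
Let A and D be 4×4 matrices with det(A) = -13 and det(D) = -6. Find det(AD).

78

det(AD) = det(A)·det(D) = (-13)·(-6) = 78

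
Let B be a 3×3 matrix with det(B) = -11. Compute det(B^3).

-1331

det(B^3) = (det B)^3 = (-11)^3 = -1331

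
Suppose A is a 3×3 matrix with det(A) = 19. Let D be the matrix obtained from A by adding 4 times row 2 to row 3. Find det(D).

Adding a multiple of one row to another leaves the determinant unchanged.
det(D) = (1)·(19) = 19

The determinant is 19.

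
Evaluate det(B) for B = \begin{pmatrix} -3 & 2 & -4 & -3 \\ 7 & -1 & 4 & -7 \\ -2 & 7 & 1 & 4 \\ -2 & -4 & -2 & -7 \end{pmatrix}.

Expand along row 1:
  + (-3) · M_11   where M_11 = det([-1 4 -7; 7 1 4; -4 -2 -7]) = 201
  − (2) · M_12   where M_12 = det([7 4 -7; -2 1 4; -2 -2 -7]) = -123
  + (-4) · M_13   where M_13 = det([7 -1 -7; -2 7 4; -2 -4 -7]) = -363
  − (-3) · M_14   where M_14 = det([7 -1 4; -2 7 1; -2 -4 -2]) = 24
det = (+1)·(-3)·(201) + (-1)·(2)·(-123) + (+1)·(-4)·(-363) + (-1)·(-3)·(24) = 1167

The determinant is 1167.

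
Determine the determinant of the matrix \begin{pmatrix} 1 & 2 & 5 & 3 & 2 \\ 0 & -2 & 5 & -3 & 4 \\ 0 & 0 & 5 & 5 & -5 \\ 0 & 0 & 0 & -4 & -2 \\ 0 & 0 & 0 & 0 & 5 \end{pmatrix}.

The determinant is 200.

The matrix is upper triangular, so the determinant is the product of the diagonal entries:
det = (1) · (-2) · (5) · (-4) · (5) = 200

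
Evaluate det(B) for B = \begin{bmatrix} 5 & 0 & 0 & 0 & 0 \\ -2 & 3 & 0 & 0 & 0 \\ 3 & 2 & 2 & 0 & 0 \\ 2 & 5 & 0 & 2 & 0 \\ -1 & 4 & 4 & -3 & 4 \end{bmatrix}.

B is lower triangular, so det(B) is the product of the diagonal entries:
det = (5) · (3) · (2) · (2) · (4) = 240

240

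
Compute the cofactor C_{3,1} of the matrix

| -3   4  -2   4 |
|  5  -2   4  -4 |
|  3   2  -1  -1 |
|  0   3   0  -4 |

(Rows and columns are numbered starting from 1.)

-72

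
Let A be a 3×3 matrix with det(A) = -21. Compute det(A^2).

441

det(A^2) = (det A)^2 = (-21)^2 = 441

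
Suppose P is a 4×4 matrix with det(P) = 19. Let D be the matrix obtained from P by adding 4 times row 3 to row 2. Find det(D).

|D| = 19

Adding a multiple of one row to another leaves the determinant unchanged.
det(D) = (1)·(19) = 19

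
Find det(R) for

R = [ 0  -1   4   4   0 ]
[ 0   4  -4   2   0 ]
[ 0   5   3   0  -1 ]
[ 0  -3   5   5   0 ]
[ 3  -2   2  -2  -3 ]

Expand along column 1 (it has 4 zeros):
  + (3) · M_51   where M_51 = det([-1 4 4 0; 4 -4 2 0; 5 3 0 -1; -3 5 5 0]) = -42
det = (+1)·(3)·(-42) = -126

|R| = -126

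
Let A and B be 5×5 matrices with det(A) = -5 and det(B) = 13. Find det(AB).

det(AB) = det(A)·det(B) = (-5)·(13) = -65

The determinant is -65.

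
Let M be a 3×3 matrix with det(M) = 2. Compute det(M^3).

8

det(M^3) = (det M)^3 = (2)^3 = 8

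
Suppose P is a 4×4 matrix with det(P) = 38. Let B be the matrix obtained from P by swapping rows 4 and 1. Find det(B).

-38

Swapping two rows multiplies the determinant by −1.
det(B) = (-1)·(38) = -38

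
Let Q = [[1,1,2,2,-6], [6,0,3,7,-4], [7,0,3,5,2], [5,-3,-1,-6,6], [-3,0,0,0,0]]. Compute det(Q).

Expand along row 5 (it has 4 zeros):
  + (-3) · M_51   where M_51 = det([1 2 2 -6; 0 3 7 -4; 0 3 5 2; -3 -1 -6 6]) = 242
det = (+1)·(-3)·(242) = -726

-726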